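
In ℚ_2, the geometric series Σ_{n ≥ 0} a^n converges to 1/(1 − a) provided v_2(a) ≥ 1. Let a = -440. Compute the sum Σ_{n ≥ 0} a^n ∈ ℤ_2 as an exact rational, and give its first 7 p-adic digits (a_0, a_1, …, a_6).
Σ a^n = 1/(1 − a) = 1/441;  first 7 digits = (1, 0, 0, 1, 0, 0, 0)

v_2(a) = 3 ≥ 1, so the series converges in ℤ_2 to 1/(1 − a) = 1/(1 − (-440)) = 1/441. Expand this rational in ℤ_2: compute digits iteratively via d_i = x_i mod 2, x_{i+1} = (x_i − d_i)/2. The first 7 digits are (1, 0, 0, 1, 0, 0, 0).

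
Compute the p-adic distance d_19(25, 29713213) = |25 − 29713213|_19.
d_19(25, 29713213) = 1/2476099

Step 1 — x − y = 25 − 29713213 = -29713188. Step 2 — v_19(-29713188) = 5 (factor: -29713188 = −(19^5 · 12); the sign does not affect v_p). Step 3 — |x − y|_19 = 19^{-5} = 1/2476099.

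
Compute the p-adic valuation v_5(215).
v_5(215) = 1

v_5(n) is the largest exponent k such that 5^k divides n. Factor out: 215 = 5^1 · 43. (Sign doesn't affect v_p.) So v_5(215) = 1.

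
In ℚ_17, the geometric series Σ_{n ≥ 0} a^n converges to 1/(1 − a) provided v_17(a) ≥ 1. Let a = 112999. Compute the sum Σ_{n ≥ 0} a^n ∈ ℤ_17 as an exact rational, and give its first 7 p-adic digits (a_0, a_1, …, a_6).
Σ a^n = 1/(1 − a) = -1/112998;  first 7 digits = (1, 0, 0, 6, 1, 0, 2)

v_17(a) = 3 ≥ 1, so the series converges in ℤ_17 to 1/(1 − a) = 1/(1 − 112999) = -1/112998. Expand this rational in ℤ_17: compute digits iteratively via d_i = x_i mod 17, x_{i+1} = (x_i − d_i)/17. The first 7 digits are (1, 0, 0, 6, 1, 0, 2).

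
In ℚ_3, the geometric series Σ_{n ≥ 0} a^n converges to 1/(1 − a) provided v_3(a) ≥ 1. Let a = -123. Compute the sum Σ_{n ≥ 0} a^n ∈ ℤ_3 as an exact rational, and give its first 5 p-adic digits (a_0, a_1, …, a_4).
Σ a^n = 1/(1 − a) = 1/124;  first 5 digits = (1, 1, 2, 1, 0)

v_3(a) = 1 ≥ 1, so the series converges in ℤ_3 to 1/(1 − a) = 1/(1 − (-123)) = 1/124. Expand this rational in ℤ_3: compute digits iteratively via d_i = x_i mod 3, x_{i+1} = (x_i − d_i)/3. The first 5 digits are (1, 1, 2, 1, 0).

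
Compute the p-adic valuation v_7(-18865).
v_7(-18865) = 3

v_7(n) is the largest exponent k such that 7^k divides n. Factor out: -18865 = -7^3 · 55. (Sign doesn't affect v_p.) So v_7(-18865) = 3.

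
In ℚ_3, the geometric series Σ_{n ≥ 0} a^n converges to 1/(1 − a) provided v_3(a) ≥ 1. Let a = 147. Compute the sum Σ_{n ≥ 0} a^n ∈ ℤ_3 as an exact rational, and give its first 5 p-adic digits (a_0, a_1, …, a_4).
Σ a^n = 1/(1 − a) = -1/146;  first 5 digits = (1, 1, 2, 2, 2)

v_3(a) = 1 ≥ 1, so the series converges in ℤ_3 to 1/(1 − a) = 1/(1 − 147) = -1/146. Expand this rational in ℤ_3: compute digits iteratively via d_i = x_i mod 3, x_{i+1} = (x_i − d_i)/3. The first 5 digits are (1, 1, 2, 2, 2).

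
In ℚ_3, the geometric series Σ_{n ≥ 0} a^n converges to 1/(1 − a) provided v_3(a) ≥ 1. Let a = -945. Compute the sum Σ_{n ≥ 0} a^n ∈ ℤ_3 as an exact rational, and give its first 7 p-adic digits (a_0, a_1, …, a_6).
Σ a^n = 1/(1 − a) = 1/946;  first 7 digits = (1, 0, 0, 1, 0, 2, 2)

v_3(a) = 3 ≥ 1, so the series converges in ℤ_3 to 1/(1 − a) = 1/(1 − (-945)) = 1/946. Expand this rational in ℤ_3: compute digits iteratively via d_i = x_i mod 3, x_{i+1} = (x_i − d_i)/3. The first 7 digits are (1, 0, 0, 1, 0, 2, 2).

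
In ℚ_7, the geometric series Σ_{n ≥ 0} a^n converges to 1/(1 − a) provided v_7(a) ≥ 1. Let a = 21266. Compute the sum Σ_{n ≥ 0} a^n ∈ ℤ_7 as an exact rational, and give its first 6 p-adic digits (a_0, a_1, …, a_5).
Σ a^n = 1/(1 − a) = -1/21265;  first 6 digits = (1, 0, 0, 6, 1, 1)

v_7(a) = 3 ≥ 1, so the series converges in ℤ_7 to 1/(1 − a) = 1/(1 − 21266) = -1/21265. Expand this rational in ℤ_7: compute digits iteratively via d_i = x_i mod 7, x_{i+1} = (x_i − d_i)/7. The first 6 digits are (1, 0, 0, 6, 1, 1).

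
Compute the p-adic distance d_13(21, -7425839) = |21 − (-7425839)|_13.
d_13(21, -7425839) = 1/371293

Step 1 — x − y = 21 − (-7425839) = 7425860. Step 2 — v_13(7425860) = 5 (factor: 7425860 = (13^5 · 20); the sign does not affect v_p). Step 3 — |x − y|_13 = 13^{-5} = 1/371293.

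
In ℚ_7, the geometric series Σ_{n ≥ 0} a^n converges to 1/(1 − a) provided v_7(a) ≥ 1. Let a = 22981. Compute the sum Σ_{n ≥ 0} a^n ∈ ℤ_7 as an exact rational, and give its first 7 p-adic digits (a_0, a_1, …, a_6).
Σ a^n = 1/(1 − a) = -1/22980;  first 7 digits = (1, 0, 0, 4, 2, 1, 2)

v_7(a) = 3 ≥ 1, so the series converges in ℤ_7 to 1/(1 − a) = 1/(1 − 22981) = -1/22980. Expand this rational in ℤ_7: compute digits iteratively via d_i = x_i mod 7, x_{i+1} = (x_i − d_i)/7. The first 7 digits are (1, 0, 0, 4, 2, 1, 2).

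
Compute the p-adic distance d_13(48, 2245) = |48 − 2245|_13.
d_13(48, 2245) = 1/2197

Step 1 — x − y = 48 − 2245 = -2197. Step 2 — v_13(-2197) = 3 (factor: -2197 = −(13^3 · 1); the sign does not affect v_p). Step 3 — |x − y|_13 = 13^{-3} = 1/2197.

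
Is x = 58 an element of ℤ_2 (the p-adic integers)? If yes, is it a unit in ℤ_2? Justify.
x ∈ ℤ_2 but not a unit; v_2(x) = 1 > 0

ℤ_2 = {x ∈ ℚ_2 : v_2(x) ≥ 0} and ℤ_2^× = {x ∈ ℤ_2 : v_2(x) = 0}. Here v_2(58) = v_2(num) − v_2(den) = 1; compare against these criteria.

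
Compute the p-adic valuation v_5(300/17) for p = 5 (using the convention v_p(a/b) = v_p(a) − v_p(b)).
v_5(300/17) = 2

Factor powers of 5 from the numerator and denominator of the reduced fraction: 300 = 5^2 · 12 and 17 = 5^0 · 17. Apply v_p(a/b) = v_p(a) − v_p(b): v_5(300/17) = 2 − 0 = 2.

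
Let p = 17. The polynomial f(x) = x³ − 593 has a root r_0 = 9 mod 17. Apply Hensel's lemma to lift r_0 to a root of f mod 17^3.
r_2 = 1369 (mod 4913)

Hensel: r_{i+1} = r_i − f(r_i)/f′(r_i) mod 17^{i+2}, where f′(x) = 3x². Iterate:
  r_0 = 9 (mod 17)
  r_1 = 213 (mod 289)
  r_2 = 1369 (mod 4913)
Final: r = 1369 with f(r) ≡ 0 mod 17^3.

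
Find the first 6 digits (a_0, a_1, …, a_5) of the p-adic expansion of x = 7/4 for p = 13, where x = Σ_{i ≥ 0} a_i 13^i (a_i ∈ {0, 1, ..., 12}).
(a_0, …, a_5) = (5, 3, 3, 3, 3, 3)

v_13(7/4) = 0 (numerator and denominator both coprime to 13), so x ∈ ℤ_13^×. Compute digits iteratively via a_i = x_i mod 13, x_{i+1} = (x_i − a_i)/13, with x_0 = x:
  x_0 = 7/4;  a_0 = 5;  x_1 = (x_0 − 5)/13 = -1/4
  x_1 = -1/4;  a_1 = 3;  x_2 = (x_1 − 3)/13 = -1/4
  x_2 = -1/4;  a_2 = 3;  x_3 = (x_2 − 3)/13 = -1/4
  x_3 = -1/4;  a_3 = 3;  x_4 = (x_3 − 3)/13 = -1/4
  x_4 = -1/4;  a_4 = 3;  x_5 = (x_4 − 3)/13 = -1/4
  x_5 = -1/4;  a_5 = 3;  x_6 = (x_5 − 3)/13 = -1/4
Digits: (5, 3, 3, 3, 3, 3).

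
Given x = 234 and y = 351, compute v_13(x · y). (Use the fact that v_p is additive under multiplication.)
v_13(82134) = 2

v_p(x) = 1 (factor: 234 = 13^1 · 18); v_p(y) = 1 (factor: 351 = 13^1 · 27). Additivity: v_p(xy) = v_p(x) + v_p(y) = 1 + 1 = 2. (Direct check: xy = 82134 = 13^2 · (486).)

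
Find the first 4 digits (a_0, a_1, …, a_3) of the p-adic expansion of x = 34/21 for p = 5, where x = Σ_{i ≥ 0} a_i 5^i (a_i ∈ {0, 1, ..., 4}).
(a_0, …, a_3) = (4, 0, 3, 2)

v_5(34/21) = 0 (numerator and denominator both coprime to 5), so x ∈ ℤ_5^×. Compute digits iteratively via a_i = x_i mod 5, x_{i+1} = (x_i − a_i)/5, with x_0 = x:
  x_0 = 34/21;  a_0 = 4;  x_1 = (x_0 − 4)/5 = -10/21
  x_1 = -10/21;  a_1 = 0;  x_2 = (x_1 − 0)/5 = -2/21
  x_2 = -2/21;  a_2 = 3;  x_3 = (x_2 − 3)/5 = -13/21
  x_3 = -13/21;  a_3 = 2;  x_4 = (x_3 − 2)/5 = -11/21
Digits: (4, 0, 3, 2).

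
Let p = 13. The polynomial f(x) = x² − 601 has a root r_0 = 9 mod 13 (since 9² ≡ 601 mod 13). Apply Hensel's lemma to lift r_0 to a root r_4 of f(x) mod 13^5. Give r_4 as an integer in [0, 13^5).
r_4 = 267471 (mod 371293)

Hensel's recurrence: r_{i+1} = r_i − f(r_i)·(f′(r_i))^{-1} mod 13^{i+2}, with f′(x) = 2x. Iterate:
  r_0 = 9 (mod 13)
  r_1 = 113 (mod 169)
  r_2 = 1634 (mod 2197)
  r_3 = 10422 (mod 28561)
  r_4 = 267471 (mod 371293)
Final: r_4 = 267471, and one checks f(r_4) ≡ 0 mod 13^5.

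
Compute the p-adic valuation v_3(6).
v_3(6) = 1

v_3(n) is the largest exponent k such that 3^k divides n. Factor out: 6 = 3^1 · 2. (Sign doesn't affect v_p.) So v_3(6) = 1.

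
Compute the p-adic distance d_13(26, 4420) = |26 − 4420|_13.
d_13(26, 4420) = 1/2197

Step 1 — x − y = 26 − 4420 = -4394. Step 2 — v_13(-4394) = 3 (factor: -4394 = −(13^3 · 2); the sign does not affect v_p). Step 3 — |x − y|_13 = 13^{-3} = 1/2197.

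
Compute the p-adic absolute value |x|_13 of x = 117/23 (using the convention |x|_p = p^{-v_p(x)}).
|117/23|_13 = 1/13

Step 1 — compute v_13(x) by factoring powers of 13 out of the numerator and denominator: v_13(117/23) = 1. Step 2 — apply |x|_p = p^{-v_p(x)} = 13^{-1} = 1/13.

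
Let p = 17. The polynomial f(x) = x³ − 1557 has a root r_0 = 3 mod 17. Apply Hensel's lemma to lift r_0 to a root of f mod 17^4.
r_3 = 25010 (mod 83521)

Hensel: r_{i+1} = r_i − f(r_i)/f′(r_i) mod 17^{i+2}, where f′(x) = 3x². Iterate:
  r_0 = 3 (mod 17)
  r_1 = 156 (mod 289)
  r_2 = 445 (mod 4913)
  r_3 = 25010 (mod 83521)
Final: r = 25010 with f(r) ≡ 0 mod 17^4.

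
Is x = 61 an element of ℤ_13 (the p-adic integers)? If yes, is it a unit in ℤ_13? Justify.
x ∈ ℤ_13^× (unit); v_13(x) = 0

ℤ_13 = {x ∈ ℚ_13 : v_13(x) ≥ 0} and ℤ_13^× = {x ∈ ℤ_13 : v_13(x) = 0}. Here v_13(61) = v_13(num) − v_13(den) = 0; compare against these criteria.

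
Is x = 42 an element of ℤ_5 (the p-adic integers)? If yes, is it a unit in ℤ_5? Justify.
x ∈ ℤ_5^× (unit); v_5(x) = 0

ℤ_5 = {x ∈ ℚ_5 : v_5(x) ≥ 0} and ℤ_5^× = {x ∈ ℤ_5 : v_5(x) = 0}. Here v_5(42) = v_5(num) − v_5(den) = 0; compare against these criteria.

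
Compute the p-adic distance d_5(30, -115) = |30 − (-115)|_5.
d_5(30, -115) = 1/5

Step 1 — x − y = 30 − (-115) = 145. Step 2 — v_5(145) = 1 (factor: 145 = (5^1 · 29); the sign does not affect v_p). Step 3 — |x − y|_5 = 5^{-1} = 1/5.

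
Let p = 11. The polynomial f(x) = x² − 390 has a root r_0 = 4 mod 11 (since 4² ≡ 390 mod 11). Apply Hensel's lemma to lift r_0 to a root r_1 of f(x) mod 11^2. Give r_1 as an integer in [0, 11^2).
r_1 = 81 (mod 121)

Hensel's recurrence: r_{i+1} = r_i − f(r_i)·(f′(r_i))^{-1} mod 11^{i+2}, with f′(x) = 2x. Iterate:
  r_0 = 4 (mod 11)
  r_1 = 81 (mod 121)
Final: r_1 = 81, and one checks f(r_1) ≡ 0 mod 11^2.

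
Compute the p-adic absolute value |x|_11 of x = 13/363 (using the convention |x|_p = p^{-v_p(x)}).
|13/363|_11 = 121

Step 1 — compute v_11(x) by factoring powers of 11 out of the numerator and denominator: v_11(13/363) = -2. Step 2 — apply |x|_p = p^{-v_p(x)} = 11^{2} = 121.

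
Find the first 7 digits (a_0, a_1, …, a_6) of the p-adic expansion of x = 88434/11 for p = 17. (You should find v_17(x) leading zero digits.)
(a_0, …, a_6) = (0, 0, 0, 14, 7, 15, 13)

v_17(88434/11) = 3, so a_0 = ... = a_2 = 0. Factor out: x = 17^3 · u with u = 18/11 a unit in ℤ_17. Expand u iteratively via a_{v+i} = u_i mod 17, u_{i+1} = (u_i − a_{v+i})/17:
  u_0 = 18/11;  a_3 = 14;  u_1 = (u_0 − 14)/17 = -8/11
  u_1 = -8/11;  a_4 = 7;  u_2 = (u_1 − 7)/17 = -5/11
  u_2 = -5/11;  a_5 = 15;  u_3 = (u_2 − 15)/17 = -10/11
  u_3 = -10/11;  a_6 = 13;  u_4 = (u_3 − 13)/17 = -9/11
Digits: (0, 0, 0, 14, 7, 15, 13).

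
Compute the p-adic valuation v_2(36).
v_2(36) = 2

v_2(n) is the largest exponent k such that 2^k divides n. Factor out: 36 = 2^2 · 9. (Sign doesn't affect v_p.) So v_2(36) = 2.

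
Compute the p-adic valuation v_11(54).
v_11(54) = 0

v_11(n) is the largest exponent k such that 11^k divides n. Factor out: 54 = 11^0 · 54. (Sign doesn't affect v_p.) So v_11(54) = 0.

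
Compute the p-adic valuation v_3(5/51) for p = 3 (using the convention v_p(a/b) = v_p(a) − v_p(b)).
v_3(5/51) = -1

Factor powers of 3 from the numerator and denominator of the reduced fraction: 5 = 3^0 · 5 and 51 = 3^1 · 17. Apply v_p(a/b) = v_p(a) − v_p(b): v_3(5/51) = 0 − 1 = -1.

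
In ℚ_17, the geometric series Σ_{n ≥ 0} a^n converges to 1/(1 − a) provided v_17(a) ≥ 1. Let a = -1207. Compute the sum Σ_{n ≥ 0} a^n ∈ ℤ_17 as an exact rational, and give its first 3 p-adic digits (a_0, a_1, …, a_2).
Σ a^n = 1/(1 − a) = 1/1208;  first 3 digits = (1, 14, 4)

v_17(a) = 1 ≥ 1, so the series converges in ℤ_17 to 1/(1 − a) = 1/(1 − (-1207)) = 1/1208. Expand this rational in ℤ_17: compute digits iteratively via d_i = x_i mod 17, x_{i+1} = (x_i − d_i)/17. The first 3 digits are (1, 14, 4).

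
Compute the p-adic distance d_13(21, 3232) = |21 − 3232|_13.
d_13(21, 3232) = 1/169

Step 1 — x − y = 21 − 3232 = -3211. Step 2 — v_13(-3211) = 2 (factor: -3211 = −(13^2 · 19); the sign does not affect v_p). Step 3 — |x − y|_13 = 13^{-2} = 1/169.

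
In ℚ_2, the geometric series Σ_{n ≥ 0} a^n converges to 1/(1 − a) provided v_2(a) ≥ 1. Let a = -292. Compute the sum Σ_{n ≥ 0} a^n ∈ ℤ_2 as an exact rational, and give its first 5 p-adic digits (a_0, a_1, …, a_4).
Σ a^n = 1/(1 − a) = 1/293;  first 5 digits = (1, 0, 1, 1, 0)

v_2(a) = 2 ≥ 1, so the series converges in ℤ_2 to 1/(1 − a) = 1/(1 − (-292)) = 1/293. Expand this rational in ℤ_2: compute digits iteratively via d_i = x_i mod 2, x_{i+1} = (x_i − d_i)/2. The first 5 digits are (1, 0, 1, 1, 0).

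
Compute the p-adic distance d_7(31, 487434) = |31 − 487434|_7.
d_7(31, 487434) = 1/16807

Step 1 — x − y = 31 − 487434 = -487403. Step 2 — v_7(-487403) = 5 (factor: -487403 = −(7^5 · 29); the sign does not affect v_p). Step 3 — |x − y|_7 = 7^{-5} = 1/16807.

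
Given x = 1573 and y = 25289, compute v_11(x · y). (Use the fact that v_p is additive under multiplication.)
v_11(39779597) = 5

v_p(x) = 2 (factor: 1573 = 11^2 · 13); v_p(y) = 3 (factor: 25289 = 11^3 · 19). Additivity: v_p(xy) = v_p(x) + v_p(y) = 2 + 3 = 5. (Direct check: xy = 39779597 = 11^5 · (247).)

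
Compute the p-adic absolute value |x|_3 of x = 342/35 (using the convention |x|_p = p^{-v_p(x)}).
|342/35|_3 = 1/9

Step 1 — compute v_3(x) by factoring powers of 3 out of the numerator and denominator: v_3(342/35) = 2. Step 2 — apply |x|_p = p^{-v_p(x)} = 3^{-2} = 1/9.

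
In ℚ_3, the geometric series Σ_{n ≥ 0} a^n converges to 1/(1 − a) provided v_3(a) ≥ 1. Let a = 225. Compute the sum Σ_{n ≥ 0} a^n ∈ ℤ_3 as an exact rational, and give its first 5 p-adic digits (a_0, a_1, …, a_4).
Σ a^n = 1/(1 − a) = -1/224;  first 5 digits = (1, 0, 1, 2, 0)

v_3(a) = 2 ≥ 1, so the series converges in ℤ_3 to 1/(1 − a) = 1/(1 − 225) = -1/224. Expand this rational in ℤ_3: compute digits iteratively via d_i = x_i mod 3, x_{i+1} = (x_i − d_i)/3. The first 5 digits are (1, 0, 1, 2, 0).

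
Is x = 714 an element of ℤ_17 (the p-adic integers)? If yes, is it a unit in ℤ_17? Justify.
x ∈ ℤ_17 but not a unit; v_17(x) = 1 > 0

ℤ_17 = {x ∈ ℚ_17 : v_17(x) ≥ 0} and ℤ_17^× = {x ∈ ℤ_17 : v_17(x) = 0}. Here v_17(714) = v_17(num) − v_17(den) = 1; compare against these criteria.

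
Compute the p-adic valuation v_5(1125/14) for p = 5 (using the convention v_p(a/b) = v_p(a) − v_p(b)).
v_5(1125/14) = 3

Factor powers of 5 from the numerator and denominator of the reduced fraction: 1125 = 5^3 · 9 and 14 = 5^0 · 14. Apply v_p(a/b) = v_p(a) − v_p(b): v_5(1125/14) = 3 − 0 = 3.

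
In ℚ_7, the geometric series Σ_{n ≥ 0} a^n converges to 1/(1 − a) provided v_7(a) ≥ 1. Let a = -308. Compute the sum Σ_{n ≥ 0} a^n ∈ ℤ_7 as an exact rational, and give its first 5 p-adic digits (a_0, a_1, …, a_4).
Σ a^n = 1/(1 − a) = 1/309;  first 5 digits = (1, 5, 4, 1, 3)

v_7(a) = 1 ≥ 1, so the series converges in ℤ_7 to 1/(1 − a) = 1/(1 − (-308)) = 1/309. Expand this rational in ℤ_7: compute digits iteratively via d_i = x_i mod 7, x_{i+1} = (x_i − d_i)/7. The first 5 digits are (1, 5, 4, 1, 3).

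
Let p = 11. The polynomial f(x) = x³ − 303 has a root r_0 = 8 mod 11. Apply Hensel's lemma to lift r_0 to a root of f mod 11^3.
r_2 = 426 (mod 1331)

Hensel: r_{i+1} = r_i − f(r_i)/f′(r_i) mod 11^{i+2}, where f′(x) = 3x². Iterate:
  r_0 = 8 (mod 11)
  r_1 = 63 (mod 121)
  r_2 = 426 (mod 1331)
Final: r = 426 with f(r) ≡ 0 mod 11^3.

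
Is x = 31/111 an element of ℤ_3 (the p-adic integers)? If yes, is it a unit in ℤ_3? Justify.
x ∉ ℤ_3 (v_3(x) = -1 < 0)

ℤ_3 = {x ∈ ℚ_3 : v_3(x) ≥ 0} and ℤ_3^× = {x ∈ ℤ_3 : v_3(x) = 0}. Here v_3(31/111) = v_3(num) − v_3(den) = -1; compare against these criteria.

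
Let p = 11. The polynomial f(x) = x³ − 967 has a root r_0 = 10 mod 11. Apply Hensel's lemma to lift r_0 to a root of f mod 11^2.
r_1 = 120 (mod 121)

Hensel: r_{i+1} = r_i − f(r_i)/f′(r_i) mod 11^{i+2}, where f′(x) = 3x². Iterate:
  r_0 = 10 (mod 11)
  r_1 = 120 (mod 121)
Final: r = 120 with f(r) ≡ 0 mod 11^2.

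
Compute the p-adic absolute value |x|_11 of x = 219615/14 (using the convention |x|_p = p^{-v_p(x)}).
|219615/14|_11 = 1/14641

Step 1 — compute v_11(x) by factoring powers of 11 out of the numerator and denominator: v_11(219615/14) = 4. Step 2 — apply |x|_p = p^{-v_p(x)} = 11^{-4} = 1/14641.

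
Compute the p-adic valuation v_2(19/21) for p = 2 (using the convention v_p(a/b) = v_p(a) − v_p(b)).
v_2(19/21) = 0

Factor powers of 2 from the numerator and denominator of the reduced fraction: 19 = 2^0 · 19 and 21 = 2^0 · 21. Apply v_p(a/b) = v_p(a) − v_p(b): v_2(19/21) = 0 − 0 = 0.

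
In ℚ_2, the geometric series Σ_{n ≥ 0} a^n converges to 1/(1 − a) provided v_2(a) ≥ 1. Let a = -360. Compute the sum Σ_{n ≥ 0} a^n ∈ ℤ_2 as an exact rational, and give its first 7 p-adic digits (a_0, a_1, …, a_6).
Σ a^n = 1/(1 − a) = 1/361;  first 7 digits = (1, 0, 0, 1, 1, 0, 1)

v_2(a) = 3 ≥ 1, so the series converges in ℤ_2 to 1/(1 − a) = 1/(1 − (-360)) = 1/361. Expand this rational in ℤ_2: compute digits iteratively via d_i = x_i mod 2, x_{i+1} = (x_i − d_i)/2. The first 7 digits are (1, 0, 0, 1, 1, 0, 1).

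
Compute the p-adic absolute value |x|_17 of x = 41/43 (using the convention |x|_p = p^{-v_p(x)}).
|41/43|_17 = 1

Step 1 — compute v_17(x) by factoring powers of 17 out of the numerator and denominator: v_17(41/43) = 0. Step 2 — apply |x|_p = p^{-v_p(x)} = 17^{0} = 1.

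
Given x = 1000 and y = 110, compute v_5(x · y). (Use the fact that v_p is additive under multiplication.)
v_5(110000) = 4

v_p(x) = 3 (factor: 1000 = 5^3 · 8); v_p(y) = 1 (factor: 110 = 5^1 · 22). Additivity: v_p(xy) = v_p(x) + v_p(y) = 3 + 1 = 4. (Direct check: xy = 110000 = 5^4 · (176).)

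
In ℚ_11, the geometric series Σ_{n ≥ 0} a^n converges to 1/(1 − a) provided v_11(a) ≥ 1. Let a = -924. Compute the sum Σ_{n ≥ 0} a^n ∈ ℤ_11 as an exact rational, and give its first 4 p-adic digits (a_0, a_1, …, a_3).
Σ a^n = 1/(1 − a) = 1/925;  first 4 digits = (1, 4, 8, 0)

v_11(a) = 1 ≥ 1, so the series converges in ℤ_11 to 1/(1 − a) = 1/(1 − (-924)) = 1/925. Expand this rational in ℤ_11: compute digits iteratively via d_i = x_i mod 11, x_{i+1} = (x_i − d_i)/11. The first 4 digits are (1, 4, 8, 0).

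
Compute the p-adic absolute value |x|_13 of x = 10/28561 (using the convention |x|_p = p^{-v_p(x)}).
|10/28561|_13 = 28561

Step 1 — compute v_13(x) by factoring powers of 13 out of the numerator and denominator: v_13(10/28561) = -4. Step 2 — apply |x|_p = p^{-v_p(x)} = 13^{4} = 28561.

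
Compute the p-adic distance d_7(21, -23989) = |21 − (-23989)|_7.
d_7(21, -23989) = 1/2401

Step 1 — x − y = 21 − (-23989) = 24010. Step 2 — v_7(24010) = 4 (factor: 24010 = (7^4 · 10); the sign does not affect v_p). Step 3 — |x − y|_7 = 7^{-4} = 1/2401.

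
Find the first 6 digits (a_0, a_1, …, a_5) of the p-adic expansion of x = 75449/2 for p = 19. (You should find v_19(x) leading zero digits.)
(a_0, …, a_5) = (0, 0, 0, 15, 9, 9)

v_19(75449/2) = 3, so a_0 = ... = a_2 = 0. Factor out: x = 19^3 · u with u = 11/2 a unit in ℤ_19. Expand u iteratively via a_{v+i} = u_i mod 19, u_{i+1} = (u_i − a_{v+i})/19:
  u_0 = 11/2;  a_3 = 15;  u_1 = (u_0 − 15)/19 = -1/2
  u_1 = -1/2;  a_4 = 9;  u_2 = (u_1 − 9)/19 = -1/2
  u_2 = -1/2;  a_5 = 9;  u_3 = (u_2 − 9)/19 = -1/2
Digits: (0, 0, 0, 15, 9, 9).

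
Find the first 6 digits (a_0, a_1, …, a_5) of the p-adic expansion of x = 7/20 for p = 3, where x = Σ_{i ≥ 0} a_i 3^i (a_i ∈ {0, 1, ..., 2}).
(a_0, …, a_5) = (2, 2, 2, 1, 1, 2)

v_3(7/20) = 0 (numerator and denominator both coprime to 3), so x ∈ ℤ_3^×. Compute digits iteratively via a_i = x_i mod 3, x_{i+1} = (x_i − a_i)/3, with x_0 = x:
  x_0 = 7/20;  a_0 = 2;  x_1 = (x_0 − 2)/3 = -11/20
  x_1 = -11/20;  a_1 = 2;  x_2 = (x_1 − 2)/3 = -17/20
  x_2 = -17/20;  a_2 = 2;  x_3 = (x_2 − 2)/3 = -19/20
  x_3 = -19/20;  a_3 = 1;  x_4 = (x_3 − 1)/3 = -13/20
  x_4 = -13/20;  a_4 = 1;  x_5 = (x_4 − 1)/3 = -11/20
  x_5 = -11/20;  a_5 = 2;  x_6 = (x_5 − 2)/3 = -17/20
Digits: (2, 2, 2, 1, 1, 2).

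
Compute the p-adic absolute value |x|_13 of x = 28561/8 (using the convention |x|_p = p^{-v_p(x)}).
|28561/8|_13 = 1/28561

Step 1 — compute v_13(x) by factoring powers of 13 out of the numerator and denominator: v_13(28561/8) = 4. Step 2 — apply |x|_p = p^{-v_p(x)} = 13^{-4} = 1/28561.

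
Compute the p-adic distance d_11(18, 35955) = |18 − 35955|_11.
d_11(18, 35955) = 1/1331

Step 1 — x − y = 18 − 35955 = -35937. Step 2 — v_11(-35937) = 3 (factor: -35937 = −(11^3 · 27); the sign does not affect v_p). Step 3 — |x − y|_11 = 11^{-3} = 1/1331.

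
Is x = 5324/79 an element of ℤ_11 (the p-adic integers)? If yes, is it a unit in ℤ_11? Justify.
x ∈ ℤ_11 but not a unit; v_11(x) = 3 > 0

ℤ_11 = {x ∈ ℚ_11 : v_11(x) ≥ 0} and ℤ_11^× = {x ∈ ℤ_11 : v_11(x) = 0}. Here v_11(5324/79) = v_11(num) − v_11(den) = 3; compare against these criteria.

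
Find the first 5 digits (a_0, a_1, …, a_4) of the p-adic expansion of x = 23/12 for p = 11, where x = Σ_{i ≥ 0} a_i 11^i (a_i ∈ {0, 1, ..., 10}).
(a_0, …, a_4) = (1, 1, 10, 0, 10)

v_11(23/12) = 0 (numerator and denominator both coprime to 11), so x ∈ ℤ_11^×. Compute digits iteratively via a_i = x_i mod 11, x_{i+1} = (x_i − a_i)/11, with x_0 = x:
  x_0 = 23/12;  a_0 = 1;  x_1 = (x_0 − 1)/11 = 1/12
  x_1 = 1/12;  a_1 = 1;  x_2 = (x_1 − 1)/11 = -1/12
  x_2 = -1/12;  a_2 = 10;  x_3 = (x_2 − 10)/11 = -11/12
  x_3 = -11/12;  a_3 = 0;  x_4 = (x_3 − 0)/11 = -1/12
  x_4 = -1/12;  a_4 = 10;  x_5 = (x_4 − 10)/11 = -11/12
Digits: (1, 1, 10, 0, 10).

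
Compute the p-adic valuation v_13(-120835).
v_13(-120835) = 3

v_13(n) is the largest exponent k such that 13^k divides n. Factor out: -120835 = -13^3 · 55. (Sign doesn't affect v_p.) So v_13(-120835) = 3.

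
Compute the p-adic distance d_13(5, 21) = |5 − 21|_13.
d_13(5, 21) = 1

Step 1 — x − y = 5 − 21 = -16. Step 2 — v_13(-16) = 0 (factor: -16 = −(13^0 · 16); the sign does not affect v_p). Step 3 — |x − y|_13 = 13^{0} = 1.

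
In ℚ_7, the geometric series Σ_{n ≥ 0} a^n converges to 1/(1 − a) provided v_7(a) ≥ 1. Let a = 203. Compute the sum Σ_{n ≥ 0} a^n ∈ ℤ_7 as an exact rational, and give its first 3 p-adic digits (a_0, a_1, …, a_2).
Σ a^n = 1/(1 − a) = -1/202;  first 3 digits = (1, 1, 5)

v_7(a) = 1 ≥ 1, so the series converges in ℤ_7 to 1/(1 − a) = 1/(1 − 203) = -1/202. Expand this rational in ℤ_7: compute digits iteratively via d_i = x_i mod 7, x_{i+1} = (x_i − d_i)/7. The first 3 digits are (1, 1, 5).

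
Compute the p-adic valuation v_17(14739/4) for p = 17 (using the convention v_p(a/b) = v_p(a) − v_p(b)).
v_17(14739/4) = 3

Factor powers of 17 from the numerator and denominator of the reduced fraction: 14739 = 17^3 · 3 and 4 = 17^0 · 4. Apply v_p(a/b) = v_p(a) − v_p(b): v_17(14739/4) = 3 − 0 = 3.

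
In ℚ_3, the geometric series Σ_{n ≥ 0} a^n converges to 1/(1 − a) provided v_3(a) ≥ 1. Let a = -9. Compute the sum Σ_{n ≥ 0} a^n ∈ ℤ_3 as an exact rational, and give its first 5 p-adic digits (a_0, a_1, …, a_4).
Σ a^n = 1/(1 − a) = 1/10;  first 5 digits = (1, 0, 2, 2, 0)

v_3(a) = 2 ≥ 1, so the series converges in ℤ_3 to 1/(1 − a) = 1/(1 − (-9)) = 1/10. Expand this rational in ℤ_3: compute digits iteratively via d_i = x_i mod 3, x_{i+1} = (x_i − d_i)/3. The first 5 digits are (1, 0, 2, 2, 0).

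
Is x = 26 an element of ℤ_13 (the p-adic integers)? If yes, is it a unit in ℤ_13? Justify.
x ∈ ℤ_13 but not a unit; v_13(x) = 1 > 0

ℤ_13 = {x ∈ ℚ_13 : v_13(x) ≥ 0} and ℤ_13^× = {x ∈ ℤ_13 : v_13(x) = 0}. Here v_13(26) = v_13(num) − v_13(den) = 1; compare against these criteria.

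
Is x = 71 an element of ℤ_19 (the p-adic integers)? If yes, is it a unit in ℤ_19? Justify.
x ∈ ℤ_19^× (unit); v_19(x) = 0

ℤ_19 = {x ∈ ℚ_19 : v_19(x) ≥ 0} and ℤ_19^× = {x ∈ ℤ_19 : v_19(x) = 0}. Here v_19(71) = v_19(num) − v_19(den) = 0; compare against these criteria.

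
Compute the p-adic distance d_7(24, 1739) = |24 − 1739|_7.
d_7(24, 1739) = 1/343

Step 1 — x − y = 24 − 1739 = -1715. Step 2 — v_7(-1715) = 3 (factor: -1715 = −(7^3 · 5); the sign does not affect v_p). Step 3 — |x − y|_7 = 7^{-3} = 1/343.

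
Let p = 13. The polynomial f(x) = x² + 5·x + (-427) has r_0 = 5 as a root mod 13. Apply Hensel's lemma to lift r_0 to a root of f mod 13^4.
r_3 = 21572 (mod 28561)

Hensel: r_{i+1} = r_i − f(r_i)·(f′(r_i))^{-1} mod 13^{i+2}, f′(x) = 2x + 5. Iterate:
  r_0 = 5 (mod 13)
  r_1 = 109 (mod 169)
  r_2 = 1799 (mod 2197)
  r_3 = 21572 (mod 28561)
Final: r = 21572 satisfies f(r) ≡ 0 mod 13^4.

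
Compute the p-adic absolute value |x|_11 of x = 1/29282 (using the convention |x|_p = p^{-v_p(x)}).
|1/29282|_11 = 14641

Step 1 — compute v_11(x) by factoring powers of 11 out of the numerator and denominator: v_11(1/29282) = -4. Step 2 — apply |x|_p = p^{-v_p(x)} = 11^{4} = 14641.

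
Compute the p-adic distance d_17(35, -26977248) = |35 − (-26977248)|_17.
d_17(35, -26977248) = 1/1419857

Step 1 — x − y = 35 − (-26977248) = 26977283. Step 2 — v_17(26977283) = 5 (factor: 26977283 = (17^5 · 19); the sign does not affect v_p). Step 3 — |x − y|_17 = 17^{-5} = 1/1419857.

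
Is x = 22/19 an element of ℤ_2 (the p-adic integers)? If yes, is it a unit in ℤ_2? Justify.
x ∈ ℤ_2 but not a unit; v_2(x) = 1 > 0

ℤ_2 = {x ∈ ℚ_2 : v_2(x) ≥ 0} and ℤ_2^× = {x ∈ ℤ_2 : v_2(x) = 0}. Here v_2(22/19) = v_2(num) − v_2(den) = 1; compare against these criteria.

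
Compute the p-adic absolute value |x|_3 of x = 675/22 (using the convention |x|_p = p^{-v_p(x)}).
|675/22|_3 = 1/27

Step 1 — compute v_3(x) by factoring powers of 3 out of the numerator and denominator: v_3(675/22) = 3. Step 2 — apply |x|_p = p^{-v_p(x)} = 3^{-3} = 1/27.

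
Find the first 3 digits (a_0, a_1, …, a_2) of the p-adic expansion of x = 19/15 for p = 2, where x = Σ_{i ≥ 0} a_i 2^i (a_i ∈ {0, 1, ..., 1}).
(a_0, …, a_2) = (1, 0, 1)

v_2(19/15) = 0 (numerator and denominator both coprime to 2), so x ∈ ℤ_2^×. Compute digits iteratively via a_i = x_i mod 2, x_{i+1} = (x_i − a_i)/2, with x_0 = x:
  x_0 = 19/15;  a_0 = 1;  x_1 = (x_0 − 1)/2 = 2/15
  x_1 = 2/15;  a_1 = 0;  x_2 = (x_1 − 0)/2 = 1/15
  x_2 = 1/15;  a_2 = 1;  x_3 = (x_2 − 1)/2 = -7/15
Digits: (1, 0, 1).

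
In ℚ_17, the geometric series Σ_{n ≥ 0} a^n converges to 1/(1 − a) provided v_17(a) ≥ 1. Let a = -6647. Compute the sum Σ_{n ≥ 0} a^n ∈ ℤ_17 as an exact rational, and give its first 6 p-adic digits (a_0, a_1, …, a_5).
Σ a^n = 1/(1 − a) = 1/6648;  first 6 digits = (1, 0, 11, 15, 1, 14)

v_17(a) = 2 ≥ 1, so the series converges in ℤ_17 to 1/(1 − a) = 1/(1 − (-6647)) = 1/6648. Expand this rational in ℤ_17: compute digits iteratively via d_i = x_i mod 17, x_{i+1} = (x_i − d_i)/17. The first 6 digits are (1, 0, 11, 15, 1, 14).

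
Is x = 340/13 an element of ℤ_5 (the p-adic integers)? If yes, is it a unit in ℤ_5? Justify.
x ∈ ℤ_5 but not a unit; v_5(x) = 1 > 0

ℤ_5 = {x ∈ ℚ_5 : v_5(x) ≥ 0} and ℤ_5^× = {x ∈ ℤ_5 : v_5(x) = 0}. Here v_5(340/13) = v_5(num) − v_5(den) = 1; compare against these criteria.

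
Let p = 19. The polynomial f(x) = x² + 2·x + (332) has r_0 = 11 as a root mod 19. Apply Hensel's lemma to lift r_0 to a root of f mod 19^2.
r_1 = 277 (mod 361)

Hensel: r_{i+1} = r_i − f(r_i)·(f′(r_i))^{-1} mod 19^{i+2}, f′(x) = 2x + 2. Iterate:
  r_0 = 11 (mod 19)
  r_1 = 277 (mod 361)
Final: r = 277 satisfies f(r) ≡ 0 mod 19^2.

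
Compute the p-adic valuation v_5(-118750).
v_5(-118750) = 5

v_5(n) is the largest exponent k such that 5^k divides n. Factor out: -118750 = -5^5 · 38. (Sign doesn't affect v_p.) So v_5(-118750) = 5.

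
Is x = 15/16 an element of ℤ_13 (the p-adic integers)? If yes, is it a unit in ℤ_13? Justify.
x ∈ ℤ_13^× (unit); v_13(x) = 0

ℤ_13 = {x ∈ ℚ_13 : v_13(x) ≥ 0} and ℤ_13^× = {x ∈ ℤ_13 : v_13(x) = 0}. Here v_13(15/16) = v_13(num) − v_13(den) = 0; compare against these criteria.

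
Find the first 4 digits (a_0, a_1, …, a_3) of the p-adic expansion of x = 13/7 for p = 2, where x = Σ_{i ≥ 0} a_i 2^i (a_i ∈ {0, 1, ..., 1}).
(a_0, …, a_3) = (1, 1, 0, 1)

v_2(13/7) = 0 (numerator and denominator both coprime to 2), so x ∈ ℤ_2^×. Compute digits iteratively via a_i = x_i mod 2, x_{i+1} = (x_i − a_i)/2, with x_0 = x:
  x_0 = 13/7;  a_0 = 1;  x_1 = (x_0 − 1)/2 = 3/7
  x_1 = 3/7;  a_1 = 1;  x_2 = (x_1 − 1)/2 = -2/7
  x_2 = -2/7;  a_2 = 0;  x_3 = (x_2 − 0)/2 = -1/7
  x_3 = -1/7;  a_3 = 1;  x_4 = (x_3 − 1)/2 = -4/7
Digits: (1, 1, 0, 1).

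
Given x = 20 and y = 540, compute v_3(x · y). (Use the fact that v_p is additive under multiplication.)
v_3(10800) = 3

v_p(x) = 0 (factor: 20 = 3^0 · 20); v_p(y) = 3 (factor: 540 = 3^3 · 20). Additivity: v_p(xy) = v_p(x) + v_p(y) = 0 + 3 = 3. (Direct check: xy = 10800 = 3^3 · (400).)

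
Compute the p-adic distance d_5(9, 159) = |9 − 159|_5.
d_5(9, 159) = 1/25

Step 1 — x − y = 9 − 159 = -150. Step 2 — v_5(-150) = 2 (factor: -150 = −(5^2 · 6); the sign does not affect v_p). Step 3 — |x − y|_5 = 5^{-2} = 1/25.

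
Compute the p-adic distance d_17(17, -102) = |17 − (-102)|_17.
d_17(17, -102) = 1/17

Step 1 — x − y = 17 − (-102) = 119. Step 2 — v_17(119) = 1 (factor: 119 = (17^1 · 7); the sign does not affect v_p). Step 3 — |x − y|_17 = 17^{-1} = 1/17.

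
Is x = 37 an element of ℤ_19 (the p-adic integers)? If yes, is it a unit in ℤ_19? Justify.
x ∈ ℤ_19^× (unit); v_19(x) = 0

ℤ_19 = {x ∈ ℚ_19 : v_19(x) ≥ 0} and ℤ_19^× = {x ∈ ℤ_19 : v_19(x) = 0}. Here v_19(37) = v_19(num) − v_19(den) = 0; compare against these criteria.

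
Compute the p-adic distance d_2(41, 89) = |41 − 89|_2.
d_2(41, 89) = 1/16

Step 1 — x − y = 41 − 89 = -48. Step 2 — v_2(-48) = 4 (factor: -48 = −(2^4 · 3); the sign does not affect v_p). Step 3 — |x − y|_2 = 2^{-4} = 1/16.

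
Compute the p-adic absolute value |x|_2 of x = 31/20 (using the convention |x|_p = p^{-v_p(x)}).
|31/20|_2 = 4

Step 1 — compute v_2(x) by factoring powers of 2 out of the numerator and denominator: v_2(31/20) = -2. Step 2 — apply |x|_p = p^{-v_p(x)} = 2^{2} = 4.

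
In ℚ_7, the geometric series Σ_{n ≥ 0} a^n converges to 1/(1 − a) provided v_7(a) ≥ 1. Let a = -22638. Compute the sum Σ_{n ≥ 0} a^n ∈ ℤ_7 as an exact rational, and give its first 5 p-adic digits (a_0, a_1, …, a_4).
Σ a^n = 1/(1 − a) = 1/22639;  first 5 digits = (1, 0, 0, 4, 4)

v_7(a) = 3 ≥ 1, so the series converges in ℤ_7 to 1/(1 − a) = 1/(1 − (-22638)) = 1/22639. Expand this rational in ℤ_7: compute digits iteratively via d_i = x_i mod 7, x_{i+1} = (x_i − d_i)/7. The first 5 digits are (1, 0, 0, 4, 4).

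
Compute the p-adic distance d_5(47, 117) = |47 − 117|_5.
d_5(47, 117) = 1/5

Step 1 — x − y = 47 − 117 = -70. Step 2 — v_5(-70) = 1 (factor: -70 = −(5^1 · 14); the sign does not affect v_p). Step 3 — |x − y|_5 = 5^{-1} = 1/5.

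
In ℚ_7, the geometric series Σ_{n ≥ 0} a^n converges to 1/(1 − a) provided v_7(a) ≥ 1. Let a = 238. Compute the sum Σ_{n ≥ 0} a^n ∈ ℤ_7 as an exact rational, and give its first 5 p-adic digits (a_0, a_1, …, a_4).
Σ a^n = 1/(1 − a) = -1/237;  first 5 digits = (1, 6, 5, 3, 4)

v_7(a) = 1 ≥ 1, so the series converges in ℤ_7 to 1/(1 − a) = 1/(1 − 238) = -1/237. Expand this rational in ℤ_7: compute digits iteratively via d_i = x_i mod 7, x_{i+1} = (x_i − d_i)/7. The first 5 digits are (1, 6, 5, 3, 4).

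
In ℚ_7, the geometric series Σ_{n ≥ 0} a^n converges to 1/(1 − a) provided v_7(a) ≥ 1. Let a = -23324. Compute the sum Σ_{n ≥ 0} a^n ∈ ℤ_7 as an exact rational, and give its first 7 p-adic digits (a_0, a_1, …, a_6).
Σ a^n = 1/(1 − a) = 1/23325;  first 7 digits = (1, 0, 0, 2, 4, 5, 3)

v_7(a) = 3 ≥ 1, so the series converges in ℤ_7 to 1/(1 − a) = 1/(1 − (-23324)) = 1/23325. Expand this rational in ℤ_7: compute digits iteratively via d_i = x_i mod 7, x_{i+1} = (x_i − d_i)/7. The first 7 digits are (1, 0, 0, 2, 4, 5, 3).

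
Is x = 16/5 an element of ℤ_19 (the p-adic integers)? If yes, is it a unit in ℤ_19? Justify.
x ∈ ℤ_19^× (unit); v_19(x) = 0

ℤ_19 = {x ∈ ℚ_19 : v_19(x) ≥ 0} and ℤ_19^× = {x ∈ ℤ_19 : v_19(x) = 0}. Here v_19(16/5) = v_19(num) − v_19(den) = 0; compare against these criteria.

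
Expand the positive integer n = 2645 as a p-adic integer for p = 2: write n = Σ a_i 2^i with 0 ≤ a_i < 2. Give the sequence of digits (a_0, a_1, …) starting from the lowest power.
(a_0, a_1, …) = (1, 0, 1, 0, 1, 0, 1, 0, 0, 1, 0, 1)

Repeated division by 2 gives the digits low-to-high: 2645 = 1 + 1·2^2 + 1·2^4 + 1·2^6 + 1·2^9 + 1·2^11. Digit sequence: (1, 0, 1, 0, 1, 0, 1, 0, 0, 1, 0, 1).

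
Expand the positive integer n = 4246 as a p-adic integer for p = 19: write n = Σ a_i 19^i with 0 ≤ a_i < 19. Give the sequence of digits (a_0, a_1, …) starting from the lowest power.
(a_0, a_1, …) = (9, 14, 11)

Repeated division by 19 gives the digits low-to-high: 4246 = 9 + 14·19^1 + 11·19^2. Digit sequence: (9, 14, 11).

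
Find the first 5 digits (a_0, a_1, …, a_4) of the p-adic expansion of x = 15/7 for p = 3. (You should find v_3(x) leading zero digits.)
(a_0, …, a_4) = (0, 2, 0, 2, 1)

v_3(15/7) = 1, so a_0 = ... = a_0 = 0. Factor out: x = 3^1 · u with u = 5/7 a unit in ℤ_3. Expand u iteratively via a_{v+i} = u_i mod 3, u_{i+1} = (u_i − a_{v+i})/3:
  u_0 = 5/7;  a_1 = 2;  u_1 = (u_0 − 2)/3 = -3/7
  u_1 = -3/7;  a_2 = 0;  u_2 = (u_1 − 0)/3 = -1/7
  u_2 = -1/7;  a_3 = 2;  u_3 = (u_2 − 2)/3 = -5/7
  u_3 = -5/7;  a_4 = 1;  u_4 = (u_3 − 1)/3 = -4/7
Digits: (0, 2, 0, 2, 1).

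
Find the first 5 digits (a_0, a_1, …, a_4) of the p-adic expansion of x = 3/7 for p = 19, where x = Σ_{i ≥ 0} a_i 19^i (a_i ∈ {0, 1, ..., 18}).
(a_0, …, a_4) = (14, 2, 8, 5, 16)

v_19(3/7) = 0 (numerator and denominator both coprime to 19), so x ∈ ℤ_19^×. Compute digits iteratively via a_i = x_i mod 19, x_{i+1} = (x_i − a_i)/19, with x_0 = x:
  x_0 = 3/7;  a_0 = 14;  x_1 = (x_0 − 14)/19 = -5/7
  x_1 = -5/7;  a_1 = 2;  x_2 = (x_1 − 2)/19 = -1/7
  x_2 = -1/7;  a_2 = 8;  x_3 = (x_2 − 8)/19 = -3/7
  x_3 = -3/7;  a_3 = 5;  x_4 = (x_3 − 5)/19 = -2/7
  x_4 = -2/7;  a_4 = 16;  x_5 = (x_4 − 16)/19 = -6/7
Digits: (14, 2, 8, 5, 16).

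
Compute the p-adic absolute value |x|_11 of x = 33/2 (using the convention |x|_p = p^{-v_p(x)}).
|33/2|_11 = 1/11

Step 1 — compute v_11(x) by factoring powers of 11 out of the numerator and denominator: v_11(33/2) = 1. Step 2 — apply |x|_p = p^{-v_p(x)} = 11^{-1} = 1/11.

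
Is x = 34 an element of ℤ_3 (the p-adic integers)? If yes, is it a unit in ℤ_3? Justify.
x ∈ ℤ_3^× (unit); v_3(x) = 0

ℤ_3 = {x ∈ ℚ_3 : v_3(x) ≥ 0} and ℤ_3^× = {x ∈ ℤ_3 : v_3(x) = 0}. Here v_3(34) = v_3(num) − v_3(den) = 0; compare against these criteria.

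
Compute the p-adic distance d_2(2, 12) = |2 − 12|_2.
d_2(2, 12) = 1/2

Step 1 — x − y = 2 − 12 = -10. Step 2 — v_2(-10) = 1 (factor: -10 = −(2^1 · 5); the sign does not affect v_p). Step 3 — |x − y|_2 = 2^{-1} = 1/2.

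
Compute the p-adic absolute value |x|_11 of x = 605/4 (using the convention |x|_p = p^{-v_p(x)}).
|605/4|_11 = 1/121

Step 1 — compute v_11(x) by factoring powers of 11 out of the numerator and denominator: v_11(605/4) = 2. Step 2 — apply |x|_p = p^{-v_p(x)} = 11^{-2} = 1/121.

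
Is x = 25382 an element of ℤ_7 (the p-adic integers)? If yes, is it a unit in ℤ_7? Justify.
x ∈ ℤ_7 but not a unit; v_7(x) = 3 > 0

ℤ_7 = {x ∈ ℚ_7 : v_7(x) ≥ 0} and ℤ_7^× = {x ∈ ℤ_7 : v_7(x) = 0}. Here v_7(25382) = v_7(num) − v_7(den) = 3; compare against these criteria.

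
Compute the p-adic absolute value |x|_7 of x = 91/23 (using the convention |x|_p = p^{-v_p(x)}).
|91/23|_7 = 1/7

Step 1 — compute v_7(x) by factoring powers of 7 out of the numerator and denominator: v_7(91/23) = 1. Step 2 — apply |x|_p = p^{-v_p(x)} = 7^{-1} = 1/7.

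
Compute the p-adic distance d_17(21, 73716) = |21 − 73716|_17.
d_17(21, 73716) = 1/4913

Step 1 — x − y = 21 − 73716 = -73695. Step 2 — v_17(-73695) = 3 (factor: -73695 = −(17^3 · 15); the sign does not affect v_p). Step 3 — |x − y|_17 = 17^{-3} = 1/4913.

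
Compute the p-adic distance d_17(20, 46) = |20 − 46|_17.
d_17(20, 46) = 1

Step 1 — x − y = 20 − 46 = -26. Step 2 — v_17(-26) = 0 (factor: -26 = −(17^0 · 26); the sign does not affect v_p). Step 3 — |x − y|_17 = 17^{0} = 1.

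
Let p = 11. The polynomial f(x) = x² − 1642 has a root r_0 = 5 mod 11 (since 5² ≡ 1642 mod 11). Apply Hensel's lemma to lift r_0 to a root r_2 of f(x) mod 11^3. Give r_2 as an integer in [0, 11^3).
r_2 = 1171 (mod 1331)

Hensel's recurrence: r_{i+1} = r_i − f(r_i)·(f′(r_i))^{-1} mod 11^{i+2}, with f′(x) = 2x. Iterate:
  r_0 = 5 (mod 11)
  r_1 = 82 (mod 121)
  r_2 = 1171 (mod 1331)
Final: r_2 = 1171, and one checks f(r_2) ≡ 0 mod 11^3.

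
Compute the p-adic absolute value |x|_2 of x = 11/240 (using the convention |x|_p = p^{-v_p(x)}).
|11/240|_2 = 16

Step 1 — compute v_2(x) by factoring powers of 2 out of the numerator and denominator: v_2(11/240) = -4. Step 2 — apply |x|_p = p^{-v_p(x)} = 2^{4} = 16.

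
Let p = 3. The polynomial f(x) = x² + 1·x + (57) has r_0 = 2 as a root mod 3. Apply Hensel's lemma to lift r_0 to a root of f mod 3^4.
r_3 = 38 (mod 81)

Hensel: r_{i+1} = r_i − f(r_i)·(f′(r_i))^{-1} mod 3^{i+2}, f′(x) = 2x + 1. Iterate:
  r_0 = 2 (mod 3)
  r_1 = 2 (mod 9)
  r_2 = 11 (mod 27)
  r_3 = 38 (mod 81)
Final: r = 38 satisfies f(r) ≡ 0 mod 3^4.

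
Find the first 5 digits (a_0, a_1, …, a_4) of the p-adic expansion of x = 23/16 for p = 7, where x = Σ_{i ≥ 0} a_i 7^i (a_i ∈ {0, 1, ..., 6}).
(a_0, …, a_4) = (1, 4, 6, 3, 6)

v_7(23/16) = 0 (numerator and denominator both coprime to 7), so x ∈ ℤ_7^×. Compute digits iteratively via a_i = x_i mod 7, x_{i+1} = (x_i − a_i)/7, with x_0 = x:
  x_0 = 23/16;  a_0 = 1;  x_1 = (x_0 − 1)/7 = 1/16
  x_1 = 1/16;  a_1 = 4;  x_2 = (x_1 − 4)/7 = -9/16
  x_2 = -9/16;  a_2 = 6;  x_3 = (x_2 − 6)/7 = -15/16
  x_3 = -15/16;  a_3 = 3;  x_4 = (x_3 − 3)/7 = -9/16
  x_4 = -9/16;  a_4 = 6;  x_5 = (x_4 − 6)/7 = -15/16
Digits: (1, 4, 6, 3, 6).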